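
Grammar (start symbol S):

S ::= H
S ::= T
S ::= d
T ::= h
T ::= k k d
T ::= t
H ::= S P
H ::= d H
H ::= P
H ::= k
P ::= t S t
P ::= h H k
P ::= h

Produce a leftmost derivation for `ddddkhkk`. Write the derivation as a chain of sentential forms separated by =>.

S=>H=>dH=>ddH=>dddH=>dddSP=>dddHP=>ddddHP=>ddddkP=>ddddkhHk=>ddddkhkk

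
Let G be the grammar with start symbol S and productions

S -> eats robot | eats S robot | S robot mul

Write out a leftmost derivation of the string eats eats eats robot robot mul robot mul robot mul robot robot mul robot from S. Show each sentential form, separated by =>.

S => eats S robot => eats S robot mul robot => eats eats S robot robot mul robot => eats eats S robot mul robot robot mul robot => eats eats S robot mul robot mul robot robot mul robot => eats eats S robot mul robot mul robot mul robot robot mul robot => eats eats eats robot robot mul robot mul robot mul robot robot mul robot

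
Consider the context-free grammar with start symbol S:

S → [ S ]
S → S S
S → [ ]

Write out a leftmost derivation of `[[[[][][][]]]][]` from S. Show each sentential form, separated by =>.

S => SS => [S]S => [[S]]S => [[[S]]]S => [[[SS]]]S => [[[SSS]]]S => [[[SSSS]]]S => [[[[]SSS]]]S => [[[[][]SS]]]S => [[[[][][]S]]]S => [[[[][][][]]]]S => [[[[][][][]]]][]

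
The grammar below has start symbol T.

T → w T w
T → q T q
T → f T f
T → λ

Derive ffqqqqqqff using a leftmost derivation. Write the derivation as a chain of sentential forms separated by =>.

T => fTf   [T → f T f]
fTf => ffTff   [T → f T f]
ffTff => ffqTqff   [T → q T q]
ffqTqff => ffqqTqqff   [T → q T q]
ffqqTqqff => ffqqqTqqqff   [T → q T q]
ffqqqTqqqff => ffqqqqqqff   [T → λ]

T => fTf => ffTff => ffqTqff => ffqqTqqff => ffqqqTqqqff => ffqqqqqqff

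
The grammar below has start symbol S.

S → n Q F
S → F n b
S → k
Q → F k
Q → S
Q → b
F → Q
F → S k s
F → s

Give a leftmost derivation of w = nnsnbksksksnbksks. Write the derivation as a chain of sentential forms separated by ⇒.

S ⇒ nQF ⇒ nFkF ⇒ nSkskF ⇒ nFnbkskF ⇒ nSksnbkskF ⇒ nnQFksnbkskF ⇒ nnFkFksnbkskF ⇒ nnSkskFksnbkskF ⇒ nnFnbkskFksnbkskF ⇒ nnsnbkskFksnbkskF ⇒ nnsnbksksksnbkskF ⇒ nnsnbksksksnbksks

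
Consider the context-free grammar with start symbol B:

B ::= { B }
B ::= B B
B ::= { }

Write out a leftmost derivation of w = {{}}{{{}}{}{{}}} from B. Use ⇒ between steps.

B ⇒ BB ⇒ {B}B ⇒ {{}}B ⇒ {{}}{B} ⇒ {{}}{BB} ⇒ {{}}{{B}B} ⇒ {{}}{{{}}B} ⇒ {{}}{{{}}BB} ⇒ {{}}{{{}}{}B} ⇒ {{}}{{{}}{}{B}} ⇒ {{}}{{{}}{}{{}}}

B ⇒ BB   [B ::= B B]
BB ⇒ {B}B   [B ::= { B }]
{B}B ⇒ {{}}B   [B ::= { }]
{{}}B ⇒ {{}}{B}   [B ::= { B }]
{{}}{B} ⇒ {{}}{BB}   [B ::= B B]
{{}}{BB} ⇒ {{}}{{B}B}   [B ::= { B }]
{{}}{{B}B} ⇒ {{}}{{{}}B}   [B ::= { }]
{{}}{{{}}B} ⇒ {{}}{{{}}BB}   [B ::= B B]
{{}}{{{}}BB} ⇒ {{}}{{{}}{}B}   [B ::= { }]
{{}}{{{}}{}B} ⇒ {{}}{{{}}{}{B}}   [B ::= { B }]
{{}}{{{}}{}{B}} ⇒ {{}}{{{}}{}{{}}}   [B ::= { }]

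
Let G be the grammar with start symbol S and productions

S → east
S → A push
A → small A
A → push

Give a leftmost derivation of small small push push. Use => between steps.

S => A push => small A push => small small A push => small small push push

S => A push   [S → A push]
A push => small A push   [A → small A]
small A push => small small A push   [A → small A]
small small A push => small small push push   [A → push]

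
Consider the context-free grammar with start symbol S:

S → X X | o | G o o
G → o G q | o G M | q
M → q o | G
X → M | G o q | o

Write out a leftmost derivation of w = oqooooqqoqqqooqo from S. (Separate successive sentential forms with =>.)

S => XX   [S → X X]
XX => GoqX   [X → G o q]
GoqX => oGMoqX   [G → o G M]
oGMoqX => oqMoqX   [G → q]
oqMoqX => oqGoqX   [M → G]
oqGoqX => oqoGMoqX   [G → o G M]
oqoGMoqX => oqooGqMoqX   [G → o G q]
oqooGqMoqX => oqoooGqqMoqX   [G → o G q]
oqoooGqqMoqX => oqooooGMqqMoqX   [G → o G M]
oqooooGMqqMoqX => oqooooqMqqMoqX   [G → q]
oqooooqMqqMoqX => oqooooqqoqqMoqX   [M → q o]
oqooooqqoqqMoqX => oqooooqqoqqqooqX   [M → q o]
oqooooqqoqqqooqX => oqooooqqoqqqooqo   [X → o]

S => XX => GoqX => oGMoqX => oqMoqX => oqGoqX => oqoGMoqX => oqooGqMoqX => oqoooGqqMoqX => oqooooGMqqMoqX => oqooooqMqqMoqX => oqooooqqoqqMoqX => oqooooqqoqqqooqX => oqooooqqoqqqooqo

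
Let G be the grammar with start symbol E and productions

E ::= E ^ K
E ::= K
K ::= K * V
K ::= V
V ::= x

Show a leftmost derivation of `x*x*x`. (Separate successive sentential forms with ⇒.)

E ⇒ K   [E ::= K]
K ⇒ K*V   [K ::= K * V]
K*V ⇒ K*V*V   [K ::= K * V]
K*V*V ⇒ V*V*V   [K ::= V]
V*V*V ⇒ x*V*V   [V ::= x]
x*V*V ⇒ x*x*V   [V ::= x]
x*x*V ⇒ x*x*x   [V ::= x]

E ⇒ K ⇒ K*V ⇒ K*V*V ⇒ V*V*V ⇒ x*V*V ⇒ x*x*V ⇒ x*x*x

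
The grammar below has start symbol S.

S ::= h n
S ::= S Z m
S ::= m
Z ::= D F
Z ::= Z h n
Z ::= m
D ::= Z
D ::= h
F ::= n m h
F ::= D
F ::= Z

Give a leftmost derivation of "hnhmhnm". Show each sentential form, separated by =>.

S => SZm   [S ::= S Z m]
SZm => hnZm   [S ::= h n]
hnZm => hnZhnm   [Z ::= Z h n]
hnZhnm => hnDFhnm   [Z ::= D F]
hnDFhnm => hnhFhnm   [D ::= h]
hnhFhnm => hnhDhnm   [F ::= D]
hnhDhnm => hnhZhnm   [D ::= Z]
hnhZhnm => hnhmhnm   [Z ::= m]

S => SZm => hnZm => hnZhnm => hnDFhnm => hnhFhnm => hnhDhnm => hnhZhnm => hnhmhnm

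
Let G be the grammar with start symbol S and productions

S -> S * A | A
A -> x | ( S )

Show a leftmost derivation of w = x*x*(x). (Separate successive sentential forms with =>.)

S => S*A   [S -> S * A]
S*A => S*A*A   [S -> S * A]
S*A*A => A*A*A   [S -> A]
A*A*A => x*A*A   [A -> x]
x*A*A => x*x*A   [A -> x]
x*x*A => x*x*(S)   [A -> ( S )]
x*x*(S) => x*x*(A)   [S -> A]
x*x*(A) => x*x*(x)   [A -> x]

S => S*A => S*A*A => A*A*A => x*A*A => x*x*A => x*x*(S) => x*x*(A) => x*x*(x)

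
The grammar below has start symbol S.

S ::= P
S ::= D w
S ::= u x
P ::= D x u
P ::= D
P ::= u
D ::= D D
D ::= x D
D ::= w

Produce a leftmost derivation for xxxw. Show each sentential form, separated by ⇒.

S⇒P⇒D⇒xD⇒xxD⇒xxxD⇒xxxw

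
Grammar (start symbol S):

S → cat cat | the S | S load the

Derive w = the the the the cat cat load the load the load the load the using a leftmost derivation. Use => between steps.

S => the S   [S → the S]
the S => the S load the   [S → S load the]
the S load the => the S load the load the   [S → S load the]
the S load the load the => the the S load the load the   [S → the S]
the the S load the load the => the the the S load the load the   [S → the S]
the the the S load the load the => the the the S load the load the load the   [S → S load the]
the the the S load the load the load the => the the the S load the load the load the load the   [S → S load the]
the the the S load the load the load the load the => the the the the S load the load the load the load the   [S → the S]
the the the the S load the load the load the load the => the the the the cat cat load the load the load the load the   [S → cat cat]

S => the S => the S load the => the S load the load the => the the S load the load the => the the the S load the load the => the the the S load the load the load the => the the the S load the load the load the load the => the the the the S load the load the load the load the => the the the the cat cat load the load the load the load the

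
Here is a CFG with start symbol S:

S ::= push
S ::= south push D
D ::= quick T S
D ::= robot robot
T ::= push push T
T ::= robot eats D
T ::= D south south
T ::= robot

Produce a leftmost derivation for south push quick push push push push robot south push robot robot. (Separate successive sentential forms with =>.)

S => south push D   [S ::= south push D]
south push D => south push quick T S   [D ::= quick T S]
south push quick T S => south push quick push push T S   [T ::= push push T]
south push quick push push T S => south push quick push push push push T S   [T ::= push push T]
south push quick push push push push T S => south push quick push push push push robot S   [T ::= robot]
south push quick push push push push robot S => south push quick push push push push robot south push D   [S ::= south push D]
south push quick push push push push robot south push D => south push quick push push push push robot south push robot robot   [D ::= robot robot]

S => south push D => south push quick T S => south push quick push push T S => south push quick push push push push T S => south push quick push push push push robot S => south push quick push push push push robot south push D => south push quick push push push push robot south push robot robot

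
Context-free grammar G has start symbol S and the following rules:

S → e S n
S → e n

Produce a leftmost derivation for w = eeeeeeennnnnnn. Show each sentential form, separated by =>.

S => eSn => eeSnn => eeeSnnn => eeeeSnnnn => eeeeeSnnnnn => eeeeeeSnnnnnn => eeeeeeennnnnnn

S => eSn   [S → e S n]
eSn => eeSnn   [S → e S n]
eeSnn => eeeSnnn   [S → e S n]
eeeSnnn => eeeeSnnnn   [S → e S n]
eeeeSnnnn => eeeeeSnnnnn   [S → e S n]
eeeeeSnnnnn => eeeeeeSnnnnnn   [S → e S n]
eeeeeeSnnnnnn => eeeeeeennnnnnn   [S → e n]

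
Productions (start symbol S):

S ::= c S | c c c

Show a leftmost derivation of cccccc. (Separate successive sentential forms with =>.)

S => cS   [S ::= c S]
cS => ccS   [S ::= c S]
ccS => cccS   [S ::= c S]
cccS => cccccc   [S ::= c c c]

S=>cS=>ccS=>cccS=>cccccc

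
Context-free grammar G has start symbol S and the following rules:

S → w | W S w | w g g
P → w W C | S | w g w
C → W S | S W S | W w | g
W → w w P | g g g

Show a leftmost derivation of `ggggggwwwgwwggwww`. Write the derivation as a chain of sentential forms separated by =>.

S => WSw => gggSw => gggWSww => ggggggSww => ggggggWSwww => ggggggwwPSwww => ggggggwwwgwSwww => ggggggwwwgwwggwww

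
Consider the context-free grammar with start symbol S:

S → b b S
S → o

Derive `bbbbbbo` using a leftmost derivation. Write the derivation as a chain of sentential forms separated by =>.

S => bbS => bbbbS => bbbbbbS => bbbbbbo

S => bbS   [S → b b S]
bbS => bbbbS   [S → b b S]
bbbbS => bbbbbbS   [S → b b S]
bbbbbbS => bbbbbbo   [S → o]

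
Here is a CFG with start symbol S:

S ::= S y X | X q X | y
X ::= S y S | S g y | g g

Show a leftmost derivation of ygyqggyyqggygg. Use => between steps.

S=>SyX=>XqXyX=>SySqXyX=>XqXySqXyX=>SgyqXySqXyX=>ygyqXySqXyX=>ygyqggySqXyX=>ygyqggyyqXyX=>ygyqggyyqggyX=>ygyqggyyqggygg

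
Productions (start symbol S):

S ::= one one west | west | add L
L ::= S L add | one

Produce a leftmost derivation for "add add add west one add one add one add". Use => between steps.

S => add L => add S L add => add add L L add => add add S L add L add => add add add L L add L add => add add add S L add L add L add => add add add west L add L add L add => add add add west one add L add L add => add add add west one add one add L add => add add add west one add one add one add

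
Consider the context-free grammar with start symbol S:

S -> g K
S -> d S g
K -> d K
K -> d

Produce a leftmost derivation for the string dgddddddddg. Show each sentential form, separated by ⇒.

S ⇒ dSg ⇒ dgKg ⇒ dgdKg ⇒ dgddKg ⇒ dgdddKg ⇒ dgddddKg ⇒ dgdddddKg ⇒ dgddddddKg ⇒ dgdddddddKg ⇒ dgddddddddg

S ⇒ dSg   [S -> d S g]
dSg ⇒ dgKg   [S -> g K]
dgKg ⇒ dgdKg   [K -> d K]
dgdKg ⇒ dgddKg   [K -> d K]
dgddKg ⇒ dgdddKg   [K -> d K]
dgdddKg ⇒ dgddddKg   [K -> d K]
dgddddKg ⇒ dgdddddKg   [K -> d K]
dgdddddKg ⇒ dgddddddKg   [K -> d K]
dgddddddKg ⇒ dgdddddddKg   [K -> d K]
dgdddddddKg ⇒ dgddddddddg   [K -> d]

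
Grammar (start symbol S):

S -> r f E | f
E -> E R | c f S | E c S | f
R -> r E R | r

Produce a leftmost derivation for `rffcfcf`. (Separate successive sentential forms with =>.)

S => rfE   [S -> r f E]
rfE => rfEcS   [E -> E c S]
rfEcS => rfEcScS   [E -> E c S]
rfEcScS => rffcScS   [E -> f]
rffcScS => rffcfcS   [S -> f]
rffcfcS => rffcfcf   [S -> f]

S=>rfE=>rfEcS=>rfEcScS=>rffcScS=>rffcfcS=>rffcfcf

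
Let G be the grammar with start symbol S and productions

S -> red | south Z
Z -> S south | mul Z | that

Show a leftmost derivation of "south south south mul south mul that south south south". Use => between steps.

S => south Z   [S -> south Z]
south Z => south S south   [Z -> S south]
south S south => south south Z south   [S -> south Z]
south south Z south => south south S south south   [Z -> S south]
south south S south south => south south south Z south south   [S -> south Z]
south south south Z south south => south south south mul Z south south   [Z -> mul Z]
south south south mul Z south south => south south south mul S south south south   [Z -> S south]
south south south mul S south south south => south south south mul south Z south south south   [S -> south Z]
south south south mul south Z south south south => south south south mul south mul Z south south south   [Z -> mul Z]
south south south mul south mul Z south south south => south south south mul south mul that south south south   [Z -> that]

S => south Z => south S south => south south Z south => south south S south south => south south south Z south south => south south south mul Z south south => south south south mul S south south south => south south south mul south Z south south south => south south south mul south mul Z south south south => south south south mul south mul that south south south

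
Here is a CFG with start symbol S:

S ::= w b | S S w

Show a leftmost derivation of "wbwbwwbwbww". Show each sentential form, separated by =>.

S => SSw => SSwSw => wbSwSw => wbwbwSw => wbwbwSSww => wbwbwwbSww => wbwbwwbwbww

S => SSw   [S ::= S S w]
SSw => SSwSw   [S ::= S S w]
SSwSw => wbSwSw   [S ::= w b]
wbSwSw => wbwbwSw   [S ::= w b]
wbwbwSw => wbwbwSSww   [S ::= S S w]
wbwbwSSww => wbwbwwbSww   [S ::= w b]
wbwbwwbSww => wbwbwwbwbww   [S ::= w b]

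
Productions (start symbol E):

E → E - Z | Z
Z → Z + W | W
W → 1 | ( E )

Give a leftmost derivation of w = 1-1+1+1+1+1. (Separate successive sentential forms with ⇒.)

E ⇒ E-Z ⇒ Z-Z ⇒ W-Z ⇒ 1-Z ⇒ 1-Z+W ⇒ 1-Z+W+W ⇒ 1-Z+W+W+W ⇒ 1-Z+W+W+W+W ⇒ 1-W+W+W+W+W ⇒ 1-1+W+W+W+W ⇒ 1-1+1+W+W+W ⇒ 1-1+1+1+W+W ⇒ 1-1+1+1+1+W ⇒ 1-1+1+1+1+1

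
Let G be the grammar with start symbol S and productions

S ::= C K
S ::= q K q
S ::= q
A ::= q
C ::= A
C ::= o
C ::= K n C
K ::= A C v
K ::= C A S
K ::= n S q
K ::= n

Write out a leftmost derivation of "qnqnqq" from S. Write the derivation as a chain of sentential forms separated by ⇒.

S⇒CK⇒AK⇒qK⇒qnSq⇒qnqKqq⇒qnqnqq

S ⇒ CK   [S ::= C K]
CK ⇒ AK   [C ::= A]
AK ⇒ qK   [A ::= q]
qK ⇒ qnSq   [K ::= n S q]
qnSq ⇒ qnqKqq   [S ::= q K q]
qnqKqq ⇒ qnqnqq   [K ::= n]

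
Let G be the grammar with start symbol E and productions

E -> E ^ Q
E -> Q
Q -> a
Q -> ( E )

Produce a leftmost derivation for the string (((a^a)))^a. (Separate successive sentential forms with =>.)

E => E^Q => Q^Q => (E)^Q => (Q)^Q => ((E))^Q => ((Q))^Q => (((E)))^Q => (((E^Q)))^Q => (((Q^Q)))^Q => (((a^Q)))^Q => (((a^a)))^Q => (((a^a)))^a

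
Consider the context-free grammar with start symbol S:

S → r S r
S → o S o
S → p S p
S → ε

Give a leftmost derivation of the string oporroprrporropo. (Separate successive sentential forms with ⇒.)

S ⇒ oSo   [S → o S o]
oSo ⇒ opSpo   [S → p S p]
opSpo ⇒ opoSopo   [S → o S o]
opoSopo ⇒ oporSropo   [S → r S r]
oporSropo ⇒ oporrSrropo   [S → r S r]
oporrSrropo ⇒ oporroSorropo   [S → o S o]
oporroSorropo ⇒ oporropSporropo   [S → p S p]
oporropSporropo ⇒ oporroprSrporropo   [S → r S r]
oporroprSrporropo ⇒ oporroprrporropo   [S → ε]

S ⇒ oSo ⇒ opSpo ⇒ opoSopo ⇒ oporSropo ⇒ oporrSrropo ⇒ oporroSorropo ⇒ oporropSporropo ⇒ oporroprSrporropo ⇒ oporroprrporropo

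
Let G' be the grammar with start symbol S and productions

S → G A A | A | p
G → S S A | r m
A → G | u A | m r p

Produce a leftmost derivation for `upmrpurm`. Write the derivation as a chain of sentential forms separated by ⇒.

S ⇒ A ⇒ uA ⇒ uG ⇒ uSSA ⇒ upSA ⇒ upAA ⇒ upmrpA ⇒ upmrpuA ⇒ upmrpuG ⇒ upmrpurm

S ⇒ A   [S → A]
A ⇒ uA   [A → u A]
uA ⇒ uG   [A → G]
uG ⇒ uSSA   [G → S S A]
uSSA ⇒ upSA   [S → p]
upSA ⇒ upAA   [S → A]
upAA ⇒ upmrpA   [A → m r p]
upmrpA ⇒ upmrpuA   [A → u A]
upmrpuA ⇒ upmrpuG   [A → G]
upmrpuG ⇒ upmrpurm   [G → r m]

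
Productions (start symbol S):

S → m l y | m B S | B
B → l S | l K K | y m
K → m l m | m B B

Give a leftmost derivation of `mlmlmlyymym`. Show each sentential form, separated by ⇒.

S ⇒ mBS   [S → m B S]
mBS ⇒ mlSS   [B → l S]
mlSS ⇒ mlmBSS   [S → m B S]
mlmBSS ⇒ mlmlSSS   [B → l S]
mlmlSSS ⇒ mlmlmlySS   [S → m l y]
mlmlmlySS ⇒ mlmlmlyBS   [S → B]
mlmlmlyBS ⇒ mlmlmlyymS   [B → y m]
mlmlmlyymS ⇒ mlmlmlyymB   [S → B]
mlmlmlyymB ⇒ mlmlmlyymym   [B → y m]

S ⇒ mBS ⇒ mlSS ⇒ mlmBSS ⇒ mlmlSSS ⇒ mlmlmlySS ⇒ mlmlmlyBS ⇒ mlmlmlyymS ⇒ mlmlmlyymB ⇒ mlmlmlyymym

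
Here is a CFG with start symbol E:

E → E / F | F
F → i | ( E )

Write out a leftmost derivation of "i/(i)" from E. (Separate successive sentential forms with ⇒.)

E⇒E/F⇒F/F⇒i/F⇒i/(E)⇒i/(F)⇒i/(i)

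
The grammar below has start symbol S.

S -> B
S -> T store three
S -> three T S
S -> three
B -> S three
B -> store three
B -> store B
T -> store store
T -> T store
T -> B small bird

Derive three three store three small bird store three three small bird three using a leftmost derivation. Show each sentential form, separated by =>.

S => three T S => three B small bird S => three S three small bird S => three three T S three small bird S => three three T store S three small bird S => three three B small bird store S three small bird S => three three store three small bird store S three small bird S => three three store three small bird store three three small bird S => three three store three small bird store three three small bird three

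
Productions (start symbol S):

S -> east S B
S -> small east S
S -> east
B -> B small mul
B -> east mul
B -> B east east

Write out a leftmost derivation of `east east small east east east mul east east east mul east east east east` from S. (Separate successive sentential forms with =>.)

S => east S B => east east S B B => east east small east S B B => east east small east east B B => east east small east east B east east B => east east small east east east mul east east B => east east small east east east mul east east B east east => east east small east east east mul east east B east east east east => east east small east east east mul east east east mul east east east east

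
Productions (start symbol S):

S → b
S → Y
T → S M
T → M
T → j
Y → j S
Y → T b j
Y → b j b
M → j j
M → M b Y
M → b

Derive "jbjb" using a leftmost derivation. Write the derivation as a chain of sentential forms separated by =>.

S => Y => jS => jY => jbjb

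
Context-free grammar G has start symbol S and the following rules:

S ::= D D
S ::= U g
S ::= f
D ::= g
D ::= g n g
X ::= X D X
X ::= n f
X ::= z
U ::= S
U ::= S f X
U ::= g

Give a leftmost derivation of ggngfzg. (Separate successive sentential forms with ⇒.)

S ⇒ Ug ⇒ SfXg ⇒ DDfXg ⇒ gDfXg ⇒ ggngfXg ⇒ ggngfzg

S ⇒ Ug   [S ::= U g]
Ug ⇒ SfXg   [U ::= S f X]
SfXg ⇒ DDfXg   [S ::= D D]
DDfXg ⇒ gDfXg   [D ::= g]
gDfXg ⇒ ggngfXg   [D ::= g n g]
ggngfXg ⇒ ggngfzg   [X ::= z]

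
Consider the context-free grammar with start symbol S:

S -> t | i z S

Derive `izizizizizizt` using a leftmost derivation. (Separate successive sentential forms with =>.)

S => izS   [S -> i z S]
izS => izizS   [S -> i z S]
izizS => izizizS   [S -> i z S]
izizizS => izizizizS   [S -> i z S]
izizizizS => izizizizizS   [S -> i z S]
izizizizizS => izizizizizizS   [S -> i z S]
izizizizizizS => izizizizizizt   [S -> t]

S => izS => izizS => izizizS => izizizizS => izizizizizS => izizizizizizS => izizizizizizt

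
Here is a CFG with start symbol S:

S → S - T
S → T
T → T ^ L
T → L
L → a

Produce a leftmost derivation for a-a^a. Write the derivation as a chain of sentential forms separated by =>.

S=>S-T=>T-T=>L-T=>a-T=>a-T^L=>a-L^L=>a-a^L=>a-a^a

S => S-T   [S → S - T]
S-T => T-T   [S → T]
T-T => L-T   [T → L]
L-T => a-T   [L → a]
a-T => a-T^L   [T → T ^ L]
a-T^L => a-L^L   [T → L]
a-L^L => a-a^L   [L → a]
a-a^L => a-a^a   [L → a]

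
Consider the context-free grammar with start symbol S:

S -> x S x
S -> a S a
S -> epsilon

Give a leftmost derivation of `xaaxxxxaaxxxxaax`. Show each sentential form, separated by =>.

S => xSx   [S -> x S x]
xSx => xaSax   [S -> a S a]
xaSax => xaaSaax   [S -> a S a]
xaaSaax => xaaxSxaax   [S -> x S x]
xaaxSxaax => xaaxxSxxaax   [S -> x S x]
xaaxxSxxaax => xaaxxxSxxxaax   [S -> x S x]
xaaxxxSxxxaax => xaaxxxxSxxxxaax   [S -> x S x]
xaaxxxxSxxxxaax => xaaxxxxaSaxxxxaax   [S -> a S a]
xaaxxxxaSaxxxxaax => xaaxxxxaaxxxxaax   [S -> epsilon]

S=>xSx=>xaSax=>xaaSaax=>xaaxSxaax=>xaaxxSxxaax=>xaaxxxSxxxaax=>xaaxxxxSxxxxaax=>xaaxxxxaSaxxxxaax=>xaaxxxxaaxxxxaax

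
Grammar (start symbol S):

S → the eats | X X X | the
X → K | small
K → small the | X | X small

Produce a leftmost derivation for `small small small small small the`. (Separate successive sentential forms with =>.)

S => X X X => K X X => X small X X => small small X X => small small K X => small small X small X => small small small small X => small small small small K => small small small small small the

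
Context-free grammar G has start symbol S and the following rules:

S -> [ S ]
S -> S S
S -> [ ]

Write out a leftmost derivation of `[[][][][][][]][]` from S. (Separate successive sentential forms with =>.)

S => SS   [S -> S S]
SS => [S]S   [S -> [ S ]]
[S]S => [SS]S   [S -> S S]
[SS]S => [SSS]S   [S -> S S]
[SSS]S => [SSSS]S   [S -> S S]
[SSSS]S => [[]SSS]S   [S -> [ ]]
[[]SSS]S => [[]SSSS]S   [S -> S S]
[[]SSSS]S => [[]SSSSS]S   [S -> S S]
[[]SSSSS]S => [[][]SSSS]S   [S -> [ ]]
[[][]SSSS]S => [[][][]SSS]S   [S -> [ ]]
[[][][]SSS]S => [[][][][]SS]S   [S -> [ ]]
[[][][][]SS]S => [[][][][][]S]S   [S -> [ ]]
[[][][][][]S]S => [[][][][][][]]S   [S -> [ ]]
[[][][][][][]]S => [[][][][][][]][]   [S -> [ ]]

S=>SS=>[S]S=>[SS]S=>[SSS]S=>[SSSS]S=>[[]SSS]S=>[[]SSSS]S=>[[]SSSSS]S=>[[][]SSSS]S=>[[][][]SSS]S=>[[][][][]SS]S=>[[][][][][]S]S=>[[][][][][][]]S=>[[][][][][][]][]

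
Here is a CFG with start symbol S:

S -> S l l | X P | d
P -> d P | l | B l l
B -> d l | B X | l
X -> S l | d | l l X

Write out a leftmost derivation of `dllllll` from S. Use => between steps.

S => Sll   [S -> S l l]
Sll => Sllll   [S -> S l l]
Sllll => Sllllll   [S -> S l l]
Sllllll => dllllll   [S -> d]

S => Sll => Sllll => Sllllll => dllllll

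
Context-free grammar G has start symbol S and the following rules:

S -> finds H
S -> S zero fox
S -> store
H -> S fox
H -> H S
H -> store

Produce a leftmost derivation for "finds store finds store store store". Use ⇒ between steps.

S ⇒ finds H ⇒ finds H S ⇒ finds store S ⇒ finds store finds H ⇒ finds store finds H S ⇒ finds store finds H S S ⇒ finds store finds store S S ⇒ finds store finds store store S ⇒ finds store finds store store store

S ⇒ finds H   [S -> finds H]
finds H ⇒ finds H S   [H -> H S]
finds H S ⇒ finds store S   [H -> store]
finds store S ⇒ finds store finds H   [S -> finds H]
finds store finds H ⇒ finds store finds H S   [H -> H S]
finds store finds H S ⇒ finds store finds H S S   [H -> H S]
finds store finds H S S ⇒ finds store finds store S S   [H -> store]
finds store finds store S S ⇒ finds store finds store store S   [S -> store]
finds store finds store store S ⇒ finds store finds store store store   [S -> store]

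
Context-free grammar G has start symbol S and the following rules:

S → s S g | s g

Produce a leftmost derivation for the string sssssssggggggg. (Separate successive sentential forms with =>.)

S => sSg   [S → s S g]
sSg => ssSgg   [S → s S g]
ssSgg => sssSggg   [S → s S g]
sssSggg => ssssSgggg   [S → s S g]
ssssSgggg => sssssSggggg   [S → s S g]
sssssSggggg => ssssssSgggggg   [S → s S g]
ssssssSgggggg => sssssssggggggg   [S → s g]

S => sSg => ssSgg => sssSggg => ssssSgggg => sssssSggggg => ssssssSgggggg => sssssssggggggg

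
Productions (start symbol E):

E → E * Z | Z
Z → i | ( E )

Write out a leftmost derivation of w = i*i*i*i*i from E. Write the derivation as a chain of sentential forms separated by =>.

E=>E*Z=>E*Z*Z=>E*Z*Z*Z=>E*Z*Z*Z*Z=>Z*Z*Z*Z*Z=>i*Z*Z*Z*Z=>i*i*Z*Z*Z=>i*i*i*Z*Z=>i*i*i*i*Z=>i*i*i*i*i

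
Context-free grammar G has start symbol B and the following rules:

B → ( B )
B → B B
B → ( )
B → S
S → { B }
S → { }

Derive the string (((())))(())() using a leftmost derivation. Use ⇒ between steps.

B⇒BB⇒BBB⇒(B)BB⇒((B))BB⇒(((B)))BB⇒(((())))BB⇒(((())))(B)B⇒(((())))(())B⇒(((())))(())()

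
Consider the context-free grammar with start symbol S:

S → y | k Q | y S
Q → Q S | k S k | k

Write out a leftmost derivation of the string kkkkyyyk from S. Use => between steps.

S => kQ => kkSk => kkkQk => kkkQSk => kkkQSSk => kkkQSSSk => kkkkSSSk => kkkkySSk => kkkkyySk => kkkkyyyk

S => kQ   [S → k Q]
kQ => kkSk   [Q → k S k]
kkSk => kkkQk   [S → k Q]
kkkQk => kkkQSk   [Q → Q S]
kkkQSk => kkkQSSk   [Q → Q S]
kkkQSSk => kkkQSSSk   [Q → Q S]
kkkQSSSk => kkkkSSSk   [Q → k]
kkkkSSSk => kkkkySSk   [S → y]
kkkkySSk => kkkkyySk   [S → y]
kkkkyySk => kkkkyyyk   [S → y]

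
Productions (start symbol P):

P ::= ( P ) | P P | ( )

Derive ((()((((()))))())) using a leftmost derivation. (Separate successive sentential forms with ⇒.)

P⇒(P)⇒((P))⇒((PP))⇒((PPP))⇒((()PP))⇒((()(P)P))⇒((()((P))P))⇒((()(((P)))P))⇒((()((((P))))P))⇒((()((((()))))P))⇒((()((((()))))()))

P ⇒ (P)   [P ::= ( P )]
(P) ⇒ ((P))   [P ::= ( P )]
((P)) ⇒ ((PP))   [P ::= P P]
((PP)) ⇒ ((PPP))   [P ::= P P]
((PPP)) ⇒ ((()PP))   [P ::= ( )]
((()PP)) ⇒ ((()(P)P))   [P ::= ( P )]
((()(P)P)) ⇒ ((()((P))P))   [P ::= ( P )]
((()((P))P)) ⇒ ((()(((P)))P))   [P ::= ( P )]
((()(((P)))P)) ⇒ ((()((((P))))P))   [P ::= ( P )]
((()((((P))))P)) ⇒ ((()((((()))))P))   [P ::= ( )]
((()((((()))))P)) ⇒ ((()((((()))))()))   [P ::= ( )]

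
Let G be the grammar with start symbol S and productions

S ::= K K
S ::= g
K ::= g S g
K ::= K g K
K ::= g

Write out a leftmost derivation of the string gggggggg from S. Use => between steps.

S => KK => gSgK => gggK => gggKgK => ggggSggK => gggggggK => gggggggg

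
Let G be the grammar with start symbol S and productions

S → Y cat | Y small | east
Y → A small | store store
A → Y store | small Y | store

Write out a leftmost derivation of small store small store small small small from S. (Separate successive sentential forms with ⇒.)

S ⇒ Y small   [S → Y small]
Y small ⇒ A small small   [Y → A small]
A small small ⇒ small Y small small   [A → small Y]
small Y small small ⇒ small A small small small   [Y → A small]
small A small small small ⇒ small Y store small small small   [A → Y store]
small Y store small small small ⇒ small A small store small small small   [Y → A small]
small A small store small small small ⇒ small store small store small small small   [A → store]

S ⇒ Y small ⇒ A small small ⇒ small Y small small ⇒ small A small small small ⇒ small Y store small small small ⇒ small A small store small small small ⇒ small store small store small small small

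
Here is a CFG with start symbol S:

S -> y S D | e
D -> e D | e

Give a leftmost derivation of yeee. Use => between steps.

S => ySD => yeD => yeeD => yeee

S => ySD   [S -> y S D]
ySD => yeD   [S -> e]
yeD => yeeD   [D -> e D]
yeeD => yeee   [D -> e]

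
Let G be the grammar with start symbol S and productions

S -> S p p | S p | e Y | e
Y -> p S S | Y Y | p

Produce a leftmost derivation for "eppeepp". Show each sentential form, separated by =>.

S => eY => eYY => epY => epYY => epYYY => eppSSYY => eppeSYY => eppeeYY => eppeepY => eppeepp

S => eY   [S -> e Y]
eY => eYY   [Y -> Y Y]
eYY => epY   [Y -> p]
epY => epYY   [Y -> Y Y]
epYY => epYYY   [Y -> Y Y]
epYYY => eppSSYY   [Y -> p S S]
eppSSYY => eppeSYY   [S -> e]
eppeSYY => eppeeYY   [S -> e]
eppeeYY => eppeepY   [Y -> p]
eppeepY => eppeepp   [Y -> p]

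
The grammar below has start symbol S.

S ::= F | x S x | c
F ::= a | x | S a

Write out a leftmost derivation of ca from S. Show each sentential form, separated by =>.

S => F   [S ::= F]
F => Sa   [F ::= S a]
Sa => ca   [S ::= c]

S=>F=>Sa=>ca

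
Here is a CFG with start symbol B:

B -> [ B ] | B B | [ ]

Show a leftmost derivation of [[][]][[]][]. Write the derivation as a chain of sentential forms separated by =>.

B => BB   [B -> B B]
BB => [B]B   [B -> [ B ]]
[B]B => [BB]B   [B -> B B]
[BB]B => [[]B]B   [B -> [ ]]
[[]B]B => [[][]]B   [B -> [ ]]
[[][]]B => [[][]]BB   [B -> B B]
[[][]]BB => [[][]][B]B   [B -> [ B ]]
[[][]][B]B => [[][]][[]]B   [B -> [ ]]
[[][]][[]]B => [[][]][[]][]   [B -> [ ]]

B => BB => [B]B => [BB]B => [[]B]B => [[][]]B => [[][]]BB => [[][]][B]B => [[][]][[]]B => [[][]][[]][]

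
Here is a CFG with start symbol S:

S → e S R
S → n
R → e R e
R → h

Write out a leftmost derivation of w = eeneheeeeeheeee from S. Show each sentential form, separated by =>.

S => eSR   [S → e S R]
eSR => eeSRR   [S → e S R]
eeSRR => eenRR   [S → n]
eenRR => eeneReR   [R → e R e]
eeneReR => eeneheR   [R → h]
eeneheR => eeneheeRe   [R → e R e]
eeneheeRe => eeneheeeRee   [R → e R e]
eeneheeeRee => eeneheeeeReee   [R → e R e]
eeneheeeeReee => eeneheeeeeReeee   [R → e R e]
eeneheeeeeReeee => eeneheeeeeheeee   [R → h]

S => eSR => eeSRR => eenRR => eeneReR => eeneheR => eeneheeRe => eeneheeeRee => eeneheeeeReee => eeneheeeeeReeee => eeneheeeeeheeee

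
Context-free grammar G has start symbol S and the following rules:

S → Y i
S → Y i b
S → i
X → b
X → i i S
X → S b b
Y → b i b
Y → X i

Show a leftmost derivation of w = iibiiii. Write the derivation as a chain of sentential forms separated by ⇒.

S⇒Yi⇒Xii⇒iiSii⇒iiYiii⇒iiXiiii⇒iibiiii

S ⇒ Yi   [S → Y i]
Yi ⇒ Xii   [Y → X i]
Xii ⇒ iiSii   [X → i i S]
iiSii ⇒ iiYiii   [S → Y i]
iiYiii ⇒ iiXiiii   [Y → X i]
iiXiiii ⇒ iibiiii   [X → b]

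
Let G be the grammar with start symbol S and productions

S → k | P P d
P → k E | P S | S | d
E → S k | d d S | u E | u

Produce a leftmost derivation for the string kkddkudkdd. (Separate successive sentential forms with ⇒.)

S ⇒ PPd ⇒ SPd ⇒ kPd ⇒ kkEd ⇒ kkddSd ⇒ kkddPPdd ⇒ kkddkEPdd ⇒ kkddkuPdd ⇒ kkddkuPSdd ⇒ kkddkudSdd ⇒ kkddkudkdd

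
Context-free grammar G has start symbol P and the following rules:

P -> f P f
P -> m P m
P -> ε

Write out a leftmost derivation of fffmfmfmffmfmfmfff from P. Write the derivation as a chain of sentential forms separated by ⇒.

P ⇒ fPf ⇒ ffPff ⇒ fffPfff ⇒ fffmPmfff ⇒ fffmfPfmfff ⇒ fffmfmPmfmfff ⇒ fffmfmfPfmfmfff ⇒ fffmfmfmPmfmfmfff ⇒ fffmfmfmfPfmfmfmfff ⇒ fffmfmfmffmfmfmfff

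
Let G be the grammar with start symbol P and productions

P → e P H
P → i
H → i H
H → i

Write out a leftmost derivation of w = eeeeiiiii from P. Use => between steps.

P => ePH   [P → e P H]
ePH => eePHH   [P → e P H]
eePHH => eeePHHH   [P → e P H]
eeePHHH => eeeePHHHH   [P → e P H]
eeeePHHHH => eeeeiHHHH   [P → i]
eeeeiHHHH => eeeeiiHHH   [H → i]
eeeeiiHHH => eeeeiiiHH   [H → i]
eeeeiiiHH => eeeeiiiiH   [H → i]
eeeeiiiiH => eeeeiiiii   [H → i]

P=>ePH=>eePHH=>eeePHHH=>eeeePHHHH=>eeeeiHHHH=>eeeeiiHHH=>eeeeiiiHH=>eeeeiiiiH=>eeeeiiiii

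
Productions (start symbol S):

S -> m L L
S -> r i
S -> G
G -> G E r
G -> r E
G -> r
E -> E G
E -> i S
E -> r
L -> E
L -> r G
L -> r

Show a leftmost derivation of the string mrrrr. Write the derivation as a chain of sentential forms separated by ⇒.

S ⇒ mLL   [S -> m L L]
mLL ⇒ mEL   [L -> E]
mEL ⇒ mrL   [E -> r]
mrL ⇒ mrrG   [L -> r G]
mrrG ⇒ mrrrE   [G -> r E]
mrrrE ⇒ mrrrr   [E -> r]

S ⇒ mLL ⇒ mEL ⇒ mrL ⇒ mrrG ⇒ mrrrE ⇒ mrrrr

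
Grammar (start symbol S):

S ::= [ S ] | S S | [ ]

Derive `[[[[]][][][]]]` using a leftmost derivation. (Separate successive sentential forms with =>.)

S => [S] => [[S]] => [[SS]] => [[SSS]] => [[SSSS]] => [[[S]SSS]] => [[[[]]SSS]] => [[[[]][]SS]] => [[[[]][][]S]] => [[[[]][][][]]]

S => [S]   [S ::= [ S ]]
[S] => [[S]]   [S ::= [ S ]]
[[S]] => [[SS]]   [S ::= S S]
[[SS]] => [[SSS]]   [S ::= S S]
[[SSS]] => [[SSSS]]   [S ::= S S]
[[SSSS]] => [[[S]SSS]]   [S ::= [ S ]]
[[[S]SSS]] => [[[[]]SSS]]   [S ::= [ ]]
[[[[]]SSS]] => [[[[]][]SS]]   [S ::= [ ]]
[[[[]][]SS]] => [[[[]][][]S]]   [S ::= [ ]]
[[[[]][][]S]] => [[[[]][][][]]]   [S ::= [ ]]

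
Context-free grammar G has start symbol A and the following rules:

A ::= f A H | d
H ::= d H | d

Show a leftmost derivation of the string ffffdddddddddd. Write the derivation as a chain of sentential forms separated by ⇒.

A ⇒ fAH ⇒ ffAHH ⇒ fffAHHH ⇒ ffffAHHHH ⇒ ffffdHHHH ⇒ ffffddHHH ⇒ ffffdddHHH ⇒ ffffddddHHH ⇒ ffffdddddHHH ⇒ ffffddddddHHH ⇒ ffffdddddddHH ⇒ ffffddddddddHH ⇒ ffffdddddddddH ⇒ ffffdddddddddd

A ⇒ fAH   [A ::= f A H]
fAH ⇒ ffAHH   [A ::= f A H]
ffAHH ⇒ fffAHHH   [A ::= f A H]
fffAHHH ⇒ ffffAHHHH   [A ::= f A H]
ffffAHHHH ⇒ ffffdHHHH   [A ::= d]
ffffdHHHH ⇒ ffffddHHH   [H ::= d]
ffffddHHH ⇒ ffffdddHHH   [H ::= d H]
ffffdddHHH ⇒ ffffddddHHH   [H ::= d H]
ffffddddHHH ⇒ ffffdddddHHH   [H ::= d H]
ffffdddddHHH ⇒ ffffddddddHHH   [H ::= d H]
ffffddddddHHH ⇒ ffffdddddddHH   [H ::= d]
ffffdddddddHH ⇒ ffffddddddddHH   [H ::= d H]
ffffddddddddHH ⇒ ffffdddddddddH   [H ::= d]
ffffdddddddddH ⇒ ffffdddddddddd   [H ::= d]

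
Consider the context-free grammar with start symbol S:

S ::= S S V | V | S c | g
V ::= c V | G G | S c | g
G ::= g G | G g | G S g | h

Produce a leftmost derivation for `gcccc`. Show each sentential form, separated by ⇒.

S ⇒ V   [S ::= V]
V ⇒ Sc   [V ::= S c]
Sc ⇒ Scc   [S ::= S c]
Scc ⇒ Sccc   [S ::= S c]
Sccc ⇒ Scccc   [S ::= S c]
Scccc ⇒ Vcccc   [S ::= V]
Vcccc ⇒ gcccc   [V ::= g]

S⇒V⇒Sc⇒Scc⇒Sccc⇒Scccc⇒Vcccc⇒gcccc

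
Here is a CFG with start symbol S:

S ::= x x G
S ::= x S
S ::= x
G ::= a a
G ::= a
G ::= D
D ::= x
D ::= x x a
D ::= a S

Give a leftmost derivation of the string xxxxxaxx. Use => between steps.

S => xS   [S ::= x S]
xS => xxS   [S ::= x S]
xxS => xxxS   [S ::= x S]
xxxS => xxxxxG   [S ::= x x G]
xxxxxG => xxxxxD   [G ::= D]
xxxxxD => xxxxxaS   [D ::= a S]
xxxxxaS => xxxxxaxS   [S ::= x S]
xxxxxaxS => xxxxxaxx   [S ::= x]

S=>xS=>xxS=>xxxS=>xxxxxG=>xxxxxD=>xxxxxaS=>xxxxxaxS=>xxxxxaxx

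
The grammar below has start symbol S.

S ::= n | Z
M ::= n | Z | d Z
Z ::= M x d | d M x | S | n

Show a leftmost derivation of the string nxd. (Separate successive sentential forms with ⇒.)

S⇒Z⇒Mxd⇒Zxd⇒Sxd⇒nxd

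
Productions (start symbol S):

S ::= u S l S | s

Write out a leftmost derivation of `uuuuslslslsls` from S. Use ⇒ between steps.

S⇒uSlS⇒uuSlSlS⇒uuuSlSlSlS⇒uuuuSlSlSlSlS⇒uuuuslSlSlSlS⇒uuuuslslSlSlS⇒uuuuslslslSlS⇒uuuuslslslslS⇒uuuuslslslsls

S ⇒ uSlS   [S ::= u S l S]
uSlS ⇒ uuSlSlS   [S ::= u S l S]
uuSlSlS ⇒ uuuSlSlSlS   [S ::= u S l S]
uuuSlSlSlS ⇒ uuuuSlSlSlSlS   [S ::= u S l S]
uuuuSlSlSlSlS ⇒ uuuuslSlSlSlS   [S ::= s]
uuuuslSlSlSlS ⇒ uuuuslslSlSlS   [S ::= s]
uuuuslslSlSlS ⇒ uuuuslslslSlS   [S ::= s]
uuuuslslslSlS ⇒ uuuuslslslslS   [S ::= s]
uuuuslslslslS ⇒ uuuuslslslsls   [S ::= s]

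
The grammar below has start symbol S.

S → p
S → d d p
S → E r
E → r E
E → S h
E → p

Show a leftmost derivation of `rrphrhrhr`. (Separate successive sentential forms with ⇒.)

S ⇒ Er ⇒ rEr ⇒ rShr ⇒ rErhr ⇒ rrErhr ⇒ rrShrhr ⇒ rrErhrhr ⇒ rrShrhrhr ⇒ rrphrhrhr

S ⇒ Er   [S → E r]
Er ⇒ rEr   [E → r E]
rEr ⇒ rShr   [E → S h]
rShr ⇒ rErhr   [S → E r]
rErhr ⇒ rrErhr   [E → r E]
rrErhr ⇒ rrShrhr   [E → S h]
rrShrhr ⇒ rrErhrhr   [S → E r]
rrErhrhr ⇒ rrShrhrhr   [E → S h]
rrShrhrhr ⇒ rrphrhrhr   [S → p]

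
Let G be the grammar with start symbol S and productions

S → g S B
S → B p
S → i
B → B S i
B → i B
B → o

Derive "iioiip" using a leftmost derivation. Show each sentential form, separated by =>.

S => Bp   [S → B p]
Bp => iBp   [B → i B]
iBp => iBSip   [B → B S i]
iBSip => iiBSip   [B → i B]
iiBSip => iioSip   [B → o]
iioSip => iioiip   [S → i]

S=>Bp=>iBp=>iBSip=>iiBSip=>iioSip=>iioiip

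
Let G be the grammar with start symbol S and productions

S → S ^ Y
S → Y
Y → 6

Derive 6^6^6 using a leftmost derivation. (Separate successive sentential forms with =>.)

S => S^Y => S^Y^Y => Y^Y^Y => 6^Y^Y => 6^6^Y => 6^6^6

S => S^Y   [S → S ^ Y]
S^Y => S^Y^Y   [S → S ^ Y]
S^Y^Y => Y^Y^Y   [S → Y]
Y^Y^Y => 6^Y^Y   [Y → 6]
6^Y^Y => 6^6^Y   [Y → 6]
6^6^Y => 6^6^6   [Y → 6]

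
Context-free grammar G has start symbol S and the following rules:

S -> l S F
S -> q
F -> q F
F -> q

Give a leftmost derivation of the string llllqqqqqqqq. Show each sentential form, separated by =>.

S => lSF => llSFF => lllSFFF => llllSFFFF => llllqFFFF => llllqqFFFF => llllqqqFFFF => llllqqqqFFF => llllqqqqqFF => llllqqqqqqFF => llllqqqqqqqF => llllqqqqqqqq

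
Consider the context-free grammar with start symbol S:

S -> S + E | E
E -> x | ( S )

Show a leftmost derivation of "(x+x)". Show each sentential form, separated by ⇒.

S ⇒ E ⇒ (S) ⇒ (S+E) ⇒ (E+E) ⇒ (x+E) ⇒ (x+x)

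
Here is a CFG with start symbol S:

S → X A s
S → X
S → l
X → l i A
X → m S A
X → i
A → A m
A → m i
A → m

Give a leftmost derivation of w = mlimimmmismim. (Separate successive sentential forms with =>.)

S => X => mSA => mXAsA => mliAAsA => mliAmAsA => mliAmmAsA => mlimimmAsA => mlimimmmisA => mlimimmmisAm => mlimimmmismim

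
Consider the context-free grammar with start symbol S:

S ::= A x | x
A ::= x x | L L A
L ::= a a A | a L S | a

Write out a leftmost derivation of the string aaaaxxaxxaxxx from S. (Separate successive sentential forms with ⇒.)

S ⇒ Ax ⇒ LLAx ⇒ aaALAx ⇒ aaLLALAx ⇒ aaaaALALAx ⇒ aaaaxxLALAx ⇒ aaaaxxaALAx ⇒ aaaaxxaxxLAx ⇒ aaaaxxaxxaAx ⇒ aaaaxxaxxaxxx

S ⇒ Ax   [S ::= A x]
Ax ⇒ LLAx   [A ::= L L A]
LLAx ⇒ aaALAx   [L ::= a a A]
aaALAx ⇒ aaLLALAx   [A ::= L L A]
aaLLALAx ⇒ aaaaALALAx   [L ::= a a A]
aaaaALALAx ⇒ aaaaxxLALAx   [A ::= x x]
aaaaxxLALAx ⇒ aaaaxxaALAx   [L ::= a]
aaaaxxaALAx ⇒ aaaaxxaxxLAx   [A ::= x x]
aaaaxxaxxLAx ⇒ aaaaxxaxxaAx   [L ::= a]
aaaaxxaxxaAx ⇒ aaaaxxaxxaxxx   [A ::= x x]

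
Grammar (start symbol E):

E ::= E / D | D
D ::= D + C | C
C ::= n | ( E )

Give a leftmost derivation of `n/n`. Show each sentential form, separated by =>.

E => E/D   [E ::= E / D]
E/D => D/D   [E ::= D]
D/D => C/D   [D ::= C]
C/D => n/D   [C ::= n]
n/D => n/C   [D ::= C]
n/C => n/n   [C ::= n]

E=>E/D=>D/D=>C/D=>n/D=>n/C=>n/n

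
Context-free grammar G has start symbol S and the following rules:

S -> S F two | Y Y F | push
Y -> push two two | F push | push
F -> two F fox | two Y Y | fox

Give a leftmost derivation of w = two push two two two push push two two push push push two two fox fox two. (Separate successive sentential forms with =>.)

S => S F two   [S -> S F two]
S F two => Y Y F F two   [S -> Y Y F]
Y Y F F two => F push Y F F two   [Y -> F push]
F push Y F F two => two Y Y push Y F F two   [F -> two Y Y]
two Y Y push Y F F two => two push two two Y push Y F F two   [Y -> push two two]
two push two two Y push Y F F two => two push two two F push push Y F F two   [Y -> F push]
two push two two F push push Y F F two => two push two two two Y Y push push Y F F two   [F -> two Y Y]
two push two two two Y Y push push Y F F two => two push two two two push Y push push Y F F two   [Y -> push]
two push two two two push Y push push Y F F two => two push two two two push push two two push push Y F F two   [Y -> push two two]
two push two two two push push two two push push Y F F two => two push two two two push push two two push push push two two F F two   [Y -> push two two]
two push two two two push push two two push push push two two F F two => two push two two two push push two two push push push two two fox F two   [F -> fox]
two push two two two push push two two push push push two two fox F two => two push two two two push push two two push push push two two fox fox two   [F -> fox]

S => S F two => Y Y F F two => F push Y F F two => two Y Y push Y F F two => two push two two Y push Y F F two => two push two two F push push Y F F two => two push two two two Y Y push push Y F F two => two push two two two push Y push push Y F F two => two push two two two push push two two push push Y F F two => two push two two two push push two two push push push two two F F two => two push two two two push push two two push push push two two fox F two => two push two two two push push two two push push push two two fox fox two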